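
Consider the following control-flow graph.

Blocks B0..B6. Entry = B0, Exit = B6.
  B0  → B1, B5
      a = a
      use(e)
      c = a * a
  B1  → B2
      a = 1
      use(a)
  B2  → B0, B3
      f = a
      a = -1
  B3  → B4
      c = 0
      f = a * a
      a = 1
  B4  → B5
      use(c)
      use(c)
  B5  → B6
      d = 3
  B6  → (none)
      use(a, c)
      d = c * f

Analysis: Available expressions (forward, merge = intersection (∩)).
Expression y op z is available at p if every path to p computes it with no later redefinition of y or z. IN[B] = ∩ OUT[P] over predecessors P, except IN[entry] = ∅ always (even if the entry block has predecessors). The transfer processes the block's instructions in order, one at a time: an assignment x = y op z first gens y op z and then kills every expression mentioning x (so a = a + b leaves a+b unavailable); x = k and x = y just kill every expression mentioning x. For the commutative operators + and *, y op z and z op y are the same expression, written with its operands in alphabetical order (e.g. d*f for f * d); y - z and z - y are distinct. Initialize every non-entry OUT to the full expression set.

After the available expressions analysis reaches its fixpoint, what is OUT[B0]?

Answer: {a*a}

Trace:
Converged values:
  B0:   IN={}   OUT={a*a}
  B1:   IN={a*a}   OUT={}
  B2:   IN={}   OUT={}
  B3:   IN={}   OUT={}
  B4:   IN={}   OUT={}
  B5:   IN={}   OUT={}
  B6:   IN={}   OUT={c*f}

Merge at B0 (entry node, so the boundary value {} is joined with the incoming edge(s)): IN[B0] = {} ∩ OUT[B2] = {}
Applying B0's transfer function to that IN value gives OUT[B0] (row B0 above).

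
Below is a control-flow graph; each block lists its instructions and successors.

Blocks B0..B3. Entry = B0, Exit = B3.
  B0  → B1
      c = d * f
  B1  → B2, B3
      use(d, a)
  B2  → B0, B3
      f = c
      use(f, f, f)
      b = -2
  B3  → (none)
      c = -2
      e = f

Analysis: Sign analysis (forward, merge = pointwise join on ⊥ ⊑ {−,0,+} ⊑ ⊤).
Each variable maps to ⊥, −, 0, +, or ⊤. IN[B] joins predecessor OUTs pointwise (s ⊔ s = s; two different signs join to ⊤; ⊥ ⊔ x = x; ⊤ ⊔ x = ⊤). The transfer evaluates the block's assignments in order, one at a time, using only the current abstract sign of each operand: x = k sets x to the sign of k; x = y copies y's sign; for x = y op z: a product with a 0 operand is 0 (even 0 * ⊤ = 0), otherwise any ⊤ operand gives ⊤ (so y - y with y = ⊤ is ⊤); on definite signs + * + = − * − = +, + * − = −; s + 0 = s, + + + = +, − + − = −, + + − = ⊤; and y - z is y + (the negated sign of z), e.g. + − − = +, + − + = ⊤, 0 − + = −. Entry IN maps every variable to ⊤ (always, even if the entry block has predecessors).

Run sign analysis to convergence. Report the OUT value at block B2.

Per-block solution:
  B0:  IN=(all ⊤)  OUT=(all ⊤)
  B1:  IN=(all ⊤)  OUT=(all ⊤)
  B2:  IN=(all ⊤)  OUT={b:-; rest ⊤}
  B3:  IN=(all ⊤)  OUT={c:-; rest ⊤}

Merge at B2: IN[B2] = OUT[B1] = {a: ⊤, b: ⊤, c: ⊤, d: ⊤, e: ⊤, f: ⊤}
Applying B2's transfer function to that IN value gives OUT[B2] (row B2 above).

Answer: {a: ⊤, b: -, c: ⊤, d: ⊤, e: ⊤, f: ⊤}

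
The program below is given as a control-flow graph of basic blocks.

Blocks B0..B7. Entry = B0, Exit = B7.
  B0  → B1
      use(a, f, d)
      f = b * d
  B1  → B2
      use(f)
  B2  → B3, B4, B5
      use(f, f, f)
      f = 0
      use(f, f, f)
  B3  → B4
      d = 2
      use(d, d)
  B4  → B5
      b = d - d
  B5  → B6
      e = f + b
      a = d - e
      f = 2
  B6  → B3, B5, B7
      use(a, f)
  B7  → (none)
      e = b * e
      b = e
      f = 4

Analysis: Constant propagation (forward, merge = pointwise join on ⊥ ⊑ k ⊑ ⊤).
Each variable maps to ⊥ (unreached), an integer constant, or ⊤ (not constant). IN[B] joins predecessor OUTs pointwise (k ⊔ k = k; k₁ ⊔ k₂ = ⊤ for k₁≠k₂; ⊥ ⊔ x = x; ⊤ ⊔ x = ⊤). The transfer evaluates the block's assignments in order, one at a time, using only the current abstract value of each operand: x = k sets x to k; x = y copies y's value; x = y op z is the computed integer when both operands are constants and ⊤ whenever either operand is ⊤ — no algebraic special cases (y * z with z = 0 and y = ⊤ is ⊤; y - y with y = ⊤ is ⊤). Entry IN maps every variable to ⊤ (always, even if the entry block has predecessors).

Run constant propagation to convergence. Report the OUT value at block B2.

Answer: {a: ⊤, b: ⊤, c: ⊤, d: ⊤, e: ⊤, f: 0}

Derivation:
Per-block solution:
  B0:  IN=(all ⊤)  OUT=(all ⊤)
  B1:  IN=(all ⊤)  OUT=(all ⊤)
  B2:  IN=(all ⊤)  OUT={f:0; rest ⊤}
  B3:  IN=(all ⊤)  OUT={d:2; rest ⊤}
  B4:  IN=(all ⊤)  OUT=(all ⊤)
  B5:  IN=(all ⊤)  OUT={f:2; rest ⊤}
  B6:  IN={f:2; rest ⊤}  OUT={f:2; rest ⊤}
  B7:  IN={f:2; rest ⊤}  OUT={f:4; rest ⊤}

Merge at B2: IN[B2] = OUT[B1] = {a: ⊤, b: ⊤, c: ⊤, d: ⊤, e: ⊤, f: ⊤}
Applying B2's transfer function to that IN value gives OUT[B2] (row B2 above).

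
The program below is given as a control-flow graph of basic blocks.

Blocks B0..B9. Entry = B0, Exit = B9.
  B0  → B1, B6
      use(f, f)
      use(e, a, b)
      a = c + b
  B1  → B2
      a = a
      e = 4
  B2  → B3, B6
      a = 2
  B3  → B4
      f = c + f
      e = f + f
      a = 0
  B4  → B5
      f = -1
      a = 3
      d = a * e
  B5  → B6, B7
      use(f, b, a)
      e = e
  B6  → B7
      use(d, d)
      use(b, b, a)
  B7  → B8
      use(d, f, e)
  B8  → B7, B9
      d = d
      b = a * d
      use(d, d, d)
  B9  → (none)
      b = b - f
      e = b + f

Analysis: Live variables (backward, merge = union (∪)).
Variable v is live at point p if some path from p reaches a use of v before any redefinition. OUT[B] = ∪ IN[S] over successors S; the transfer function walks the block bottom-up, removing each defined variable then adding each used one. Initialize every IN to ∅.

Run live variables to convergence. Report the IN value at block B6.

Per-block solution:
  B0:  IN={a, b, c, d, e, f}  OUT={a, b, c, d, e, f}
  B1:  IN={a, b, c, d, f}  OUT={b, c, d, e, f}
  B2:  IN={b, c, d, e, f}  OUT={a, b, c, d, e, f}
  B3:  IN={b, c, f}  OUT={b, e}
  B4:  IN={b, e}  OUT={a, b, d, e, f}
  B5:  IN={a, b, d, e, f}  OUT={a, b, d, e, f}
  B6:  IN={a, b, d, e, f}  OUT={a, d, e, f}
  B7:  IN={a, d, e, f}  OUT={a, d, e, f}
  B8:  IN={a, d, e, f}  OUT={a, b, d, e, f}
  B9:  IN={b, f}  OUT={}

Merge at B6: OUT[B6] = IN[B7] = {a, d, e, f}
Applying B6's transfer function to that OUT value gives IN[B6] (row B6 above).

Answer: {a, b, d, e, f}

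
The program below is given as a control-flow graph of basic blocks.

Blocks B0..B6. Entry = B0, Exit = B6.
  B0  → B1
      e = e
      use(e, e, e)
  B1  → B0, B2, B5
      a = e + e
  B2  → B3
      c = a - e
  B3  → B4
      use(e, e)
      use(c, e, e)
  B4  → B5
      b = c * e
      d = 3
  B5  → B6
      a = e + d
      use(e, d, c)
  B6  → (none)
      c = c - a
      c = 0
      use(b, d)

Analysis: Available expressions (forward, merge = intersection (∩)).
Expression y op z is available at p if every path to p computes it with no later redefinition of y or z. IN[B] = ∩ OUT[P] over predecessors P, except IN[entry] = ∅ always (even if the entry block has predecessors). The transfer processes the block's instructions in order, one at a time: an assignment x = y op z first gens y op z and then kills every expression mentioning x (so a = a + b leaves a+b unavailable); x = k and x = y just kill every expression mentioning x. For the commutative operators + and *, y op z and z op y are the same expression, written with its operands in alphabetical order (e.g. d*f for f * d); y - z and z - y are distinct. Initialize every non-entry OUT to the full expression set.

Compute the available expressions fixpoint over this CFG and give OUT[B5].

Fixpoint table:
  B0: | IN={} | OUT={}
  B1: | IN={} | OUT={e+e}
  B2: | IN={e+e} | OUT={a-e, e+e}
  B3: | IN={a-e, e+e} | OUT={a-e, e+e}
  B4: | IN={a-e, e+e} | OUT={a-e, c*e, e+e}
  B5: | IN={e+e} | OUT={d+e, e+e}
  B6: | IN={d+e, e+e} | OUT={d+e, e+e}

Merge at B5: IN[B5] = OUT[B1] ∩ OUT[B4] = {e+e}
Applying B5's transfer function to that IN value gives OUT[B5] (row B5 above).

Answer: {d+e, e+e}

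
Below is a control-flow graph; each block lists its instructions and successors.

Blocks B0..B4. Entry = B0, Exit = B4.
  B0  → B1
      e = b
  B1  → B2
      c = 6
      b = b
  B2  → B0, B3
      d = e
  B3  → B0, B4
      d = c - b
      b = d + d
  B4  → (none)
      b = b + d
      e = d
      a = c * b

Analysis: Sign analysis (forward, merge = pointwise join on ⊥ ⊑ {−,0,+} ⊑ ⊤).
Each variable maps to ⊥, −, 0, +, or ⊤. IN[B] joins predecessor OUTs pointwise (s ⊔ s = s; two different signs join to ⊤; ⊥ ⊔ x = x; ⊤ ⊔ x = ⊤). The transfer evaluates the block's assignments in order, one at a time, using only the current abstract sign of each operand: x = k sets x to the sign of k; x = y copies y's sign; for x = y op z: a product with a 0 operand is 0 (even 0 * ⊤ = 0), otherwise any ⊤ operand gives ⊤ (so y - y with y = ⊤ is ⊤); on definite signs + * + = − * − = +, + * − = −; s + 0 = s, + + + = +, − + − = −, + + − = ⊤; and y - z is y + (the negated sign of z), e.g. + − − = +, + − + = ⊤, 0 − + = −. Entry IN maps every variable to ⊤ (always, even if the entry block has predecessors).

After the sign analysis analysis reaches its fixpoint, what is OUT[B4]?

Fixpoint table:
  B0: | IN=(all ⊤) | OUT=(all ⊤)
  B1: | IN=(all ⊤) | OUT={c:+; rest ⊤}
  B2: | IN={c:+; rest ⊤} | OUT={c:+; rest ⊤}
  B3: | IN={c:+; rest ⊤} | OUT={c:+; rest ⊤}
  B4: | IN={c:+; rest ⊤} | OUT={c:+; rest ⊤}

Merge at B4: IN[B4] = OUT[B3] = {a: ⊤, b: ⊤, c: +, d: ⊤, e: ⊤, f: ⊤}
Applying B4's transfer function to that IN value gives OUT[B4] (row B4 above).

Answer: {a: ⊤, b: ⊤, c: +, d: ⊤, e: ⊤, f: ⊤}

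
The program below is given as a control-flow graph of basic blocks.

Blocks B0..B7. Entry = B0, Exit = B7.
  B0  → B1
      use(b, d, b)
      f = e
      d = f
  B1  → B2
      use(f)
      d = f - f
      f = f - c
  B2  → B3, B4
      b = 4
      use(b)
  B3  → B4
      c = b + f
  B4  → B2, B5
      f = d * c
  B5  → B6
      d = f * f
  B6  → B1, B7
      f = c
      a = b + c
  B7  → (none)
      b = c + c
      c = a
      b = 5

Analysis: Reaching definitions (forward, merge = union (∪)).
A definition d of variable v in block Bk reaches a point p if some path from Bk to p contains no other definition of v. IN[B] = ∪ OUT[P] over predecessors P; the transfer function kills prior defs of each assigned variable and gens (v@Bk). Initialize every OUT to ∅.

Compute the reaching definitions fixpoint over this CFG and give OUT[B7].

Answer: {a@B6, b@B7, c@B7, d@B5, f@B6}

Working:
Per-block solution:
  B0: | IN={} | OUT={d@B0, f@B0}
  B1: | IN={a@B6, b@B2, c@B3, d@B0, d@B5, f@B0, f@B6} | OUT={a@B6, b@B2, c@B3, d@B1, f@B1}
  B2: | IN={a@B6, b@B2, c@B3, d@B1, f@B1, f@B4} | OUT={a@B6, b@B2, c@B3, d@B1, f@B1, f@B4}
  B3: | IN={a@B6, b@B2, c@B3, d@B1, f@B1, f@B4} | OUT={a@B6, b@B2, c@B3, d@B1, f@B1, f@B4}
  B4: | IN={a@B6, b@B2, c@B3, d@B1, f@B1, f@B4} | OUT={a@B6, b@B2, c@B3, d@B1, f@B4}
  B5: | IN={a@B6, b@B2, c@B3, d@B1, f@B4} | OUT={a@B6, b@B2, c@B3, d@B5, f@B4}
  B6: | IN={a@B6, b@B2, c@B3, d@B5, f@B4} | OUT={a@B6, b@B2, c@B3, d@B5, f@B6}
  B7: | IN={a@B6, b@B2, c@B3, d@B5, f@B6} | OUT={a@B6, b@B7, c@B7, d@B5, f@B6}

Merge at B7: IN[B7] = OUT[B6] = {a@B6, b@B2, c@B3, d@B5, f@B6}
Applying B7's transfer function to that IN value gives OUT[B7] (row B7 above).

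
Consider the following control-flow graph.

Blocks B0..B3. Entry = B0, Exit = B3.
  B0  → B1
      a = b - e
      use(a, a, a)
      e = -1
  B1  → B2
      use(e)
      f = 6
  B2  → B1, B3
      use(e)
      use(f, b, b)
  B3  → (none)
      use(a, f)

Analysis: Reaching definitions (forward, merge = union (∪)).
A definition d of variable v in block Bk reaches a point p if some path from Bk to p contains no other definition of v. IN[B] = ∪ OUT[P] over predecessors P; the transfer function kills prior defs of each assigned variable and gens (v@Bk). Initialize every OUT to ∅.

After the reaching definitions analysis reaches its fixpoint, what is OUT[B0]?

Fixpoint table:
  B0:   IN={}   OUT={a@B0, e@B0}
  B1:   IN={a@B0, e@B0, f@B1}   OUT={a@B0, e@B0, f@B1}
  B2:   IN={a@B0, e@B0, f@B1}   OUT={a@B0, e@B0, f@B1}
  B3:   IN={a@B0, e@B0, f@B1}   OUT={a@B0, e@B0, f@B1}

B0 is the boundary node: IN[B0] = {}
Applying B0's transfer function to that IN value gives OUT[B0] (row B0 above).

Answer: {a@B0, e@B0}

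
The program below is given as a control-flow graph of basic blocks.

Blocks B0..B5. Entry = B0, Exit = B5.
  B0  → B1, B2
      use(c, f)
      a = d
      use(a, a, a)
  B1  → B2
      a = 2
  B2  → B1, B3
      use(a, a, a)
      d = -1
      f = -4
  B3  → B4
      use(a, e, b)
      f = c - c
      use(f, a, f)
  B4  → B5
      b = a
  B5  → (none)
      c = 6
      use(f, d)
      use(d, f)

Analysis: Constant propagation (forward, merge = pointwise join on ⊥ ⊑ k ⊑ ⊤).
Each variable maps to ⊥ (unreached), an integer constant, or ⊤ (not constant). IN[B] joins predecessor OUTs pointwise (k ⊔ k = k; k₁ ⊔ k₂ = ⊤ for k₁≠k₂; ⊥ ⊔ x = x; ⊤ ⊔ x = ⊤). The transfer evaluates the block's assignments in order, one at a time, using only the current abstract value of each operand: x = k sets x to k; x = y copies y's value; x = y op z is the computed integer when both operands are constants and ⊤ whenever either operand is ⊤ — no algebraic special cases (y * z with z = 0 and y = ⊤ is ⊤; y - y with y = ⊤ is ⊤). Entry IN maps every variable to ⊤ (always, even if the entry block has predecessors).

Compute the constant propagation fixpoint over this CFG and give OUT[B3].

Fixpoint table:
  B0:  IN=(all ⊤)  OUT=(all ⊤)
  B1:  IN=(all ⊤)  OUT={a:2; rest ⊤}
  B2:  IN=(all ⊤)  OUT={d:-1, f:-4; rest ⊤}
  B3:  IN={d:-1, f:-4; rest ⊤}  OUT={d:-1; rest ⊤}
  B4:  IN={d:-1; rest ⊤}  OUT={d:-1; rest ⊤}
  B5:  IN={d:-1; rest ⊤}  OUT={c:6, d:-1; rest ⊤}

Merge at B3: IN[B3] = OUT[B2] = {a: ⊤, b: ⊤, c: ⊤, d: -1, e: ⊤, f: -4}
Applying B3's transfer function to that IN value gives OUT[B3] (row B3 above).

Answer: {a: ⊤, b: ⊤, c: ⊤, d: -1, e: ⊤, f: ⊤}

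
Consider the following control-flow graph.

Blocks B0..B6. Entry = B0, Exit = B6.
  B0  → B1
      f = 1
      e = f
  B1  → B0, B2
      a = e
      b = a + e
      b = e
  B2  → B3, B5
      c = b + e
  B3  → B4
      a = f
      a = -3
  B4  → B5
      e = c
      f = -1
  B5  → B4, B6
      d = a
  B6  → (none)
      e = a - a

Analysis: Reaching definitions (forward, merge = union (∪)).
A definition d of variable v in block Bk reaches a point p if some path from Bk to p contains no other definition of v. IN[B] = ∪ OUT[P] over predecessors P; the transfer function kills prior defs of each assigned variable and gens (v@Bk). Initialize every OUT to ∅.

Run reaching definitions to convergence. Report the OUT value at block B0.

Answer: {a@B1, b@B1, e@B0, f@B0}

Working:
Per-block solution:
  B0:  IN={a@B1, b@B1, e@B0, f@B0}  OUT={a@B1, b@B1, e@B0, f@B0}
  B1:  IN={a@B1, b@B1, e@B0, f@B0}  OUT={a@B1, b@B1, e@B0, f@B0}
  B2:  IN={a@B1, b@B1, e@B0, f@B0}  OUT={a@B1, b@B1, c@B2, e@B0, f@B0}
  B3:  IN={a@B1, b@B1, c@B2, e@B0, f@B0}  OUT={a@B3, b@B1, c@B2, e@B0, f@B0}
  B4:  IN={a@B1, a@B3, b@B1, c@B2, d@B5, e@B0, e@B4, f@B0, f@B4}  OUT={a@B1, a@B3, b@B1, c@B2, d@B5, e@B4, f@B4}
  B5:  IN={a@B1, a@B3, b@B1, c@B2, d@B5, e@B0, e@B4, f@B0, f@B4}  OUT={a@B1, a@B3, b@B1, c@B2, d@B5, e@B0, e@B4, f@B0, f@B4}
  B6:  IN={a@B1, a@B3, b@B1, c@B2, d@B5, e@B0, e@B4, f@B0, f@B4}  OUT={a@B1, a@B3, b@B1, c@B2, d@B5, e@B6, f@B0, f@B4}

Merge at B0 (entry node, so the boundary value {} is joined with the incoming edge(s)): IN[B0] = {} ⊔ OUT[B1] = {a@B1, b@B1, e@B0, f@B0}
Applying B0's transfer function to that IN value gives OUT[B0] (row B0 above).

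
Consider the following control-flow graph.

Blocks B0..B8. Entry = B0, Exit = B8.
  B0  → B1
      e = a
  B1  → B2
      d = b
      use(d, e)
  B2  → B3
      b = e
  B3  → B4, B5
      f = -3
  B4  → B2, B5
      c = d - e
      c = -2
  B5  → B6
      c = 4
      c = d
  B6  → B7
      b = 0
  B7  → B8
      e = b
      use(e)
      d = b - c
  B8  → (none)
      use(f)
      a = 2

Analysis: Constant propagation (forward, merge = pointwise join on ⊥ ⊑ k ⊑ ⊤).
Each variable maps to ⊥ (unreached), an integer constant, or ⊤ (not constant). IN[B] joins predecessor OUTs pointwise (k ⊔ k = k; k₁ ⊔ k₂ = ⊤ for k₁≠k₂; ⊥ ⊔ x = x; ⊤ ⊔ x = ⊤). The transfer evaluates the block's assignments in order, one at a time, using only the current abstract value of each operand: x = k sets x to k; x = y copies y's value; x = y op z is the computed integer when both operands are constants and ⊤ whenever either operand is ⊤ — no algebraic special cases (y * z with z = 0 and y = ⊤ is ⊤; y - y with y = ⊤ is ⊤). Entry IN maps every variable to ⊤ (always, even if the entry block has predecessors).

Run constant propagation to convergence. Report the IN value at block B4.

Answer: {a: ⊤, b: ⊤, c: ⊤, d: ⊤, e: ⊤, f: -3}

Derivation:
Per-block solution:
  B0:  IN=(all ⊤)  OUT=(all ⊤)
  B1:  IN=(all ⊤)  OUT=(all ⊤)
  B2:  IN=(all ⊤)  OUT=(all ⊤)
  B3:  IN=(all ⊤)  OUT={f:-3; rest ⊤}
  B4:  IN={f:-3; rest ⊤}  OUT={c:-2, f:-3; rest ⊤}
  B5:  IN={f:-3; rest ⊤}  OUT={f:-3; rest ⊤}
  B6:  IN={f:-3; rest ⊤}  OUT={b:0, f:-3; rest ⊤}
  B7:  IN={b:0, f:-3; rest ⊤}  OUT={b:0, e:0, f:-3; rest ⊤}
  B8:  IN={b:0, e:0, f:-3; rest ⊤}  OUT={a:2, b:0, e:0, f:-3; rest ⊤}

Merge at B4: IN[B4] = OUT[B3] = {a: ⊤, b: ⊤, c: ⊤, d: ⊤, e: ⊤, f: -3}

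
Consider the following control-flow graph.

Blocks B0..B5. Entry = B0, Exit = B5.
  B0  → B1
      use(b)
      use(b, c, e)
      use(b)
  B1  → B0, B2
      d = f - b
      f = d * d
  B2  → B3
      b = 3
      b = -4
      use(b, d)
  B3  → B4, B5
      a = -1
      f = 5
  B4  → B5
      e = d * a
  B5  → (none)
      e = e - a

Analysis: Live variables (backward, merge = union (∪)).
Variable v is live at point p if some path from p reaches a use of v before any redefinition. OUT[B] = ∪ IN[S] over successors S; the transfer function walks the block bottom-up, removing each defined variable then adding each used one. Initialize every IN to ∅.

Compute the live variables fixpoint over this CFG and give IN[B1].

Answer: {b, c, e, f}

Working:
Converged values:
  B0: | IN={b, c, e, f} | OUT={b, c, e, f}
  B1: | IN={b, c, e, f} | OUT={b, c, d, e, f}
  B2: | IN={d, e} | OUT={d, e}
  B3: | IN={d, e} | OUT={a, d, e}
  B4: | IN={a, d} | OUT={a, e}
  B5: | IN={a, e} | OUT={}

Merge at B1: OUT[B1] = IN[B0] ⊔ IN[B2] = {b, c, d, e, f}
Applying B1's transfer function to that OUT value gives IN[B1] (row B1 above).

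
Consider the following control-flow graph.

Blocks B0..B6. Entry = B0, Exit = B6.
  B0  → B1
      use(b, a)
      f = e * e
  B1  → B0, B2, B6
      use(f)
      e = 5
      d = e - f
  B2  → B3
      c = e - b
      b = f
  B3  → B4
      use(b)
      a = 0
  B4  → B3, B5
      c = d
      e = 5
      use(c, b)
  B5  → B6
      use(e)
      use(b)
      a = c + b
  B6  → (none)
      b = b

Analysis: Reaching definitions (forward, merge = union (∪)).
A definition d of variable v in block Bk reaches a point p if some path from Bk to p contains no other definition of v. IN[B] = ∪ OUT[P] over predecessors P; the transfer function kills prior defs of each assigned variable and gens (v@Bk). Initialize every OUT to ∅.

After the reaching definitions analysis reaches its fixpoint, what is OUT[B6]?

Answer: {a@B5, b@B6, c@B4, d@B1, e@B1, e@B4, f@B0}

Derivation:
Per-block solution:
  B0:  IN={d@B1, e@B1, f@B0}  OUT={d@B1, e@B1, f@B0}
  B1:  IN={d@B1, e@B1, f@B0}  OUT={d@B1, e@B1, f@B0}
  B2:  IN={d@B1, e@B1, f@B0}  OUT={b@B2, c@B2, d@B1, e@B1, f@B0}
  B3:  IN={a@B3, b@B2, c@B2, c@B4, d@B1, e@B1, e@B4, f@B0}  OUT={a@B3, b@B2, c@B2, c@B4, d@B1, e@B1, e@B4, f@B0}
  B4:  IN={a@B3, b@B2, c@B2, c@B4, d@B1, e@B1, e@B4, f@B0}  OUT={a@B3, b@B2, c@B4, d@B1, e@B4, f@B0}
  B5:  IN={a@B3, b@B2, c@B4, d@B1, e@B4, f@B0}  OUT={a@B5, b@B2, c@B4, d@B1, e@B4, f@B0}
  B6:  IN={a@B5, b@B2, c@B4, d@B1, e@B1, e@B4, f@B0}  OUT={a@B5, b@B6, c@B4, d@B1, e@B1, e@B4, f@B0}

Merge at B6: IN[B6] = OUT[B1] ⊔ OUT[B5] = {a@B5, b@B2, c@B4, d@B1, e@B1, e@B4, f@B0}
Applying B6's transfer function to that IN value gives OUT[B6] (row B6 above).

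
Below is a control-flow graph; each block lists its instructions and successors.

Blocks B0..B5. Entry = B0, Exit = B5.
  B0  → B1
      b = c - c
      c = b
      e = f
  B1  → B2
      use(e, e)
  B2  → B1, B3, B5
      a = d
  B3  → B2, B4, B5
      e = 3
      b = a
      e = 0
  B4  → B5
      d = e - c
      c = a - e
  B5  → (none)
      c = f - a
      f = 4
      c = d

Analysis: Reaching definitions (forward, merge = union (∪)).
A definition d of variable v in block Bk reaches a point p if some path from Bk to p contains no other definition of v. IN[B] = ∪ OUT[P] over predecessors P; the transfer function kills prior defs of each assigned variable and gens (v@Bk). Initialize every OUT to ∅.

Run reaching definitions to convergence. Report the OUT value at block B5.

Converged values:
  B0:   IN={}   OUT={b@B0, c@B0, e@B0}
  B1:   IN={a@B2, b@B0, b@B3, c@B0, e@B0, e@B3}   OUT={a@B2, b@B0, b@B3, c@B0, e@B0, e@B3}
  B2:   IN={a@B2, b@B0, b@B3, c@B0, e@B0, e@B3}   OUT={a@B2, b@B0, b@B3, c@B0, e@B0, e@B3}
  B3:   IN={a@B2, b@B0, b@B3, c@B0, e@B0, e@B3}   OUT={a@B2, b@B3, c@B0, e@B3}
  B4:   IN={a@B2, b@B3, c@B0, e@B3}   OUT={a@B2, b@B3, c@B4, d@B4, e@B3}
  B5:   IN={a@B2, b@B0, b@B3, c@B0, c@B4, d@B4, e@B0, e@B3}   OUT={a@B2, b@B0, b@B3, c@B5, d@B4, e@B0, e@B3, f@B5}

Merge at B5: IN[B5] = OUT[B2] ⊔ OUT[B3] ⊔ OUT[B4] = {a@B2, b@B0, b@B3, c@B0, c@B4, d@B4, e@B0, e@B3}
Applying B5's transfer function to that IN value gives OUT[B5] (row B5 above).

Answer: {a@B2, b@B0, b@B3, c@B5, d@B4, e@B0, e@B3, f@B5}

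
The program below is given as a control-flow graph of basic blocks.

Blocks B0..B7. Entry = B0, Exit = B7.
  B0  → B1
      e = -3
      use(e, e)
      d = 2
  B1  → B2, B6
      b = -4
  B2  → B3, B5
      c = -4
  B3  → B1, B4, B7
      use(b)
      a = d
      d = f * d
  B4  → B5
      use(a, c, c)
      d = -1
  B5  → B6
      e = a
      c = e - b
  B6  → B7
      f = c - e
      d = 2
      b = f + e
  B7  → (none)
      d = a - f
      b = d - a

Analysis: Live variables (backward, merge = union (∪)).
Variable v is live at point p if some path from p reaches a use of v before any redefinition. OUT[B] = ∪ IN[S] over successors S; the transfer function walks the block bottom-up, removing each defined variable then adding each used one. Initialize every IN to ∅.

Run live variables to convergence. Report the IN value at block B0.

Fixpoint table:
  B0:   IN={a, c, f}   OUT={a, c, d, e, f}
  B1:   IN={a, c, d, e, f}   OUT={a, b, c, d, e, f}
  B2:   IN={a, b, d, e, f}   OUT={a, b, c, d, e, f}
  B3:   IN={b, c, d, e, f}   OUT={a, b, c, d, e, f}
  B4:   IN={a, b, c}   OUT={a, b}
  B5:   IN={a, b}   OUT={a, c, e}
  B6:   IN={a, c, e}   OUT={a, f}
  B7:   IN={a, f}   OUT={}

Merge at B0: OUT[B0] = IN[B1] = {a, c, d, e, f}
Applying B0's transfer function to that OUT value gives IN[B0] (row B0 above).

Answer: {a, c, f}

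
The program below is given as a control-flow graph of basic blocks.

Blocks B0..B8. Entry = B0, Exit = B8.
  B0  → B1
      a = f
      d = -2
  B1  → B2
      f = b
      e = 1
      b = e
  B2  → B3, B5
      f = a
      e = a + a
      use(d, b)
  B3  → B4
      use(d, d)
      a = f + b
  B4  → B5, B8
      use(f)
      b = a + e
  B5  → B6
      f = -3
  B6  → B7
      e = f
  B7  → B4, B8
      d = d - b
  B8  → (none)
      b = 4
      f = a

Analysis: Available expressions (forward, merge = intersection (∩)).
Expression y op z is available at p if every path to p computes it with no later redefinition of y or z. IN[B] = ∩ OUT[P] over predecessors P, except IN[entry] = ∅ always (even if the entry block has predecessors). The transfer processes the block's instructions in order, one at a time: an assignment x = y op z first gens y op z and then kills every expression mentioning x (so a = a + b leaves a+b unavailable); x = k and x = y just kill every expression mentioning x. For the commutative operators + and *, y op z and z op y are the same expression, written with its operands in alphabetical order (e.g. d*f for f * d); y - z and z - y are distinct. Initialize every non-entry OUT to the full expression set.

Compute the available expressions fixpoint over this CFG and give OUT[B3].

Answer: {b+f}

Working:
Per-block solution:
  B0:  IN={}  OUT={}
  B1:  IN={}  OUT={}
  B2:  IN={}  OUT={a+a}
  B3:  IN={a+a}  OUT={b+f}
  B4:  IN={}  OUT={a+e}
  B5:  IN={}  OUT={}
  B6:  IN={}  OUT={}
  B7:  IN={}  OUT={}
  B8:  IN={}  OUT={}

Merge at B3: IN[B3] = OUT[B2] = {a+a}
Applying B3's transfer function to that IN value gives OUT[B3] (row B3 above).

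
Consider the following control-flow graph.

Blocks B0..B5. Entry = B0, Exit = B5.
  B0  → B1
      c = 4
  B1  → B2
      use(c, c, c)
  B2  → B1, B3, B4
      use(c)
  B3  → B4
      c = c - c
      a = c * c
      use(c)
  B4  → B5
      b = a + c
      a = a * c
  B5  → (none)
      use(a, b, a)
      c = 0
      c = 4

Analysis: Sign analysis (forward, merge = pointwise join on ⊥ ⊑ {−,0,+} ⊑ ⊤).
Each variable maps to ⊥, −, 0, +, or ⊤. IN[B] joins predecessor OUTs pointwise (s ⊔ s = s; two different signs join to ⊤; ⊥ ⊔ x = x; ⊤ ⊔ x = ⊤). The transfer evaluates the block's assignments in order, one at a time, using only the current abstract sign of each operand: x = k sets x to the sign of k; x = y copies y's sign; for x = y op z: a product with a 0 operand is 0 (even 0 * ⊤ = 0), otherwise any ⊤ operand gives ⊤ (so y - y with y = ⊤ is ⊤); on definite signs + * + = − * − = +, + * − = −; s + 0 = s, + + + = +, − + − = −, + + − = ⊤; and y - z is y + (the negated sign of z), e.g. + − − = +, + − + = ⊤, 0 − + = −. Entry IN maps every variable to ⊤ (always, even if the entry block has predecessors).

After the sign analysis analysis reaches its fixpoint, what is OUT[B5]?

Per-block solution:
  B0: | IN=(all ⊤) | OUT={c:+; rest ⊤}
  B1: | IN={c:+; rest ⊤} | OUT={c:+; rest ⊤}
  B2: | IN={c:+; rest ⊤} | OUT={c:+; rest ⊤}
  B3: | IN={c:+; rest ⊤} | OUT=(all ⊤)
  B4: | IN=(all ⊤) | OUT=(all ⊤)
  B5: | IN=(all ⊤) | OUT={c:+; rest ⊤}

Merge at B5: IN[B5] = OUT[B4] = {a: ⊤, b: ⊤, c: ⊤, d: ⊤, e: ⊤, f: ⊤}
Applying B5's transfer function to that IN value gives OUT[B5] (row B5 above).

Answer: {a: ⊤, b: ⊤, c: +, d: ⊤, e: ⊤, f: ⊤}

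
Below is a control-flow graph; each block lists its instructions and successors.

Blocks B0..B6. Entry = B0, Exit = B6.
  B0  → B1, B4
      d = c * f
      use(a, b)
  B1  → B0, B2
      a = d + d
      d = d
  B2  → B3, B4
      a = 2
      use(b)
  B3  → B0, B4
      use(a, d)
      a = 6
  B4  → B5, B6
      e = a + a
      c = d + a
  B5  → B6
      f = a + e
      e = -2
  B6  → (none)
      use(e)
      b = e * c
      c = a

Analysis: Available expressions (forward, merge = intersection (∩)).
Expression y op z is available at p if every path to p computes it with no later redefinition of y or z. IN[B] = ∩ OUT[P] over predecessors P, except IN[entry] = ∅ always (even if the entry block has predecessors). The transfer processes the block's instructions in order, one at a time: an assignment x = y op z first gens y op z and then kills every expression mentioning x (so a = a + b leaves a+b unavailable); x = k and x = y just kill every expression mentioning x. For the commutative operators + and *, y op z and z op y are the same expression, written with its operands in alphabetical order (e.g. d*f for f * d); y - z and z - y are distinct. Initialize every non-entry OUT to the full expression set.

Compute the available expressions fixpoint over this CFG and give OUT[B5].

Answer: {a+a, a+d}

Trace:
Per-block solution:
  B0:   IN={}   OUT={c*f}
  B1:   IN={c*f}   OUT={c*f}
  B2:   IN={c*f}   OUT={c*f}
  B3:   IN={c*f}   OUT={c*f}
  B4:   IN={c*f}   OUT={a+a, a+d}
  B5:   IN={a+a, a+d}   OUT={a+a, a+d}
  B6:   IN={a+a, a+d}   OUT={a+a, a+d}

Merge at B5: IN[B5] = OUT[B4] = {a+a, a+d}
Applying B5's transfer function to that IN value gives OUT[B5] (row B5 above).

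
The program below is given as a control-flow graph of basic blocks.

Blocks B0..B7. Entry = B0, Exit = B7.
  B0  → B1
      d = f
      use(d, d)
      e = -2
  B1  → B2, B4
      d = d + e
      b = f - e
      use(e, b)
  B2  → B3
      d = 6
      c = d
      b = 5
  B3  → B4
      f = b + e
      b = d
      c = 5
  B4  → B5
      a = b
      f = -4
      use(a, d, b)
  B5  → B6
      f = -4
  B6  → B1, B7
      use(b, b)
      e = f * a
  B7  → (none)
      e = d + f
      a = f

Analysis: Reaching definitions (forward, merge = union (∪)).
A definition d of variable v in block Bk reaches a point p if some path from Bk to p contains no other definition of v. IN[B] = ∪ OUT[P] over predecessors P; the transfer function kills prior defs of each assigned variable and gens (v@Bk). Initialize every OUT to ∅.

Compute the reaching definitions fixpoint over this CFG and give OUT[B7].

Converged values:
  B0:   IN={}   OUT={d@B0, e@B0}
  B1:   IN={a@B4, b@B1, b@B3, c@B3, d@B0, d@B1, d@B2, e@B0, e@B6, f@B5}   OUT={a@B4, b@B1, c@B3, d@B1, e@B0, e@B6, f@B5}
  B2:   IN={a@B4, b@B1, c@B3, d@B1, e@B0, e@B6, f@B5}   OUT={a@B4, b@B2, c@B2, d@B2, e@B0, e@B6, f@B5}
  B3:   IN={a@B4, b@B2, c@B2, d@B2, e@B0, e@B6, f@B5}   OUT={a@B4, b@B3, c@B3, d@B2, e@B0, e@B6, f@B3}
  B4:   IN={a@B4, b@B1, b@B3, c@B3, d@B1, d@B2, e@B0, e@B6, f@B3, f@B5}   OUT={a@B4, b@B1, b@B3, c@B3, d@B1, d@B2, e@B0, e@B6, f@B4}
  B5:   IN={a@B4, b@B1, b@B3, c@B3, d@B1, d@B2, e@B0, e@B6, f@B4}   OUT={a@B4, b@B1, b@B3, c@B3, d@B1, d@B2, e@B0, e@B6, f@B5}
  B6:   IN={a@B4, b@B1, b@B3, c@B3, d@B1, d@B2, e@B0, e@B6, f@B5}   OUT={a@B4, b@B1, b@B3, c@B3, d@B1, d@B2, e@B6, f@B5}
  B7:   IN={a@B4, b@B1, b@B3, c@B3, d@B1, d@B2, e@B6, f@B5}   OUT={a@B7, b@B1, b@B3, c@B3, d@B1, d@B2, e@B7, f@B5}

Merge at B7: IN[B7] = OUT[B6] = {a@B4, b@B1, b@B3, c@B3, d@B1, d@B2, e@B6, f@B5}
Applying B7's transfer function to that IN value gives OUT[B7] (row B7 above).

Answer: {a@B7, b@B1, b@B3, c@B3, d@B1, d@B2, e@B7, f@B5}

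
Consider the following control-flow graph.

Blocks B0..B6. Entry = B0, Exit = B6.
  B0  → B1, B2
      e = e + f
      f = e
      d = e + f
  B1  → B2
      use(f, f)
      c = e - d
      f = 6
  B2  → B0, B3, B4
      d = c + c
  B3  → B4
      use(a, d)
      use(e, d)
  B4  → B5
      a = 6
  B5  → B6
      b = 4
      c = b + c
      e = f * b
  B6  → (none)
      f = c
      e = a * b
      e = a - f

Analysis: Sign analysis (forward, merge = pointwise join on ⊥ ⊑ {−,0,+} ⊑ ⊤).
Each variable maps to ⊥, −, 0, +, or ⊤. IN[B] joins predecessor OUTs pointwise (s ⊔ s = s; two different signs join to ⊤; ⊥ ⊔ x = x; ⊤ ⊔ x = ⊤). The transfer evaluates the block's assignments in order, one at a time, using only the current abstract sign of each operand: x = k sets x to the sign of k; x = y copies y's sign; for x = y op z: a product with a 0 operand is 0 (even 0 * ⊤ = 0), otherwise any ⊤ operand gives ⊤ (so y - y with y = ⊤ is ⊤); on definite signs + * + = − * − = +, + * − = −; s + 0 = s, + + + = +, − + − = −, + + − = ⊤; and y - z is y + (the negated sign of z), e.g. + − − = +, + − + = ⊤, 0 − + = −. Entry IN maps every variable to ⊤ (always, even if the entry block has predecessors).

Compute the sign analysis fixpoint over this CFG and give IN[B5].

Answer: {a: +, b: ⊤, c: ⊤, d: ⊤, e: ⊤, f: ⊤}

Working:
Fixpoint table:
  B0: | IN=(all ⊤) | OUT=(all ⊤)
  B1: | IN=(all ⊤) | OUT={f:+; rest ⊤}
  B2: | IN=(all ⊤) | OUT=(all ⊤)
  B3: | IN=(all ⊤) | OUT=(all ⊤)
  B4: | IN=(all ⊤) | OUT={a:+; rest ⊤}
  B5: | IN={a:+; rest ⊤} | OUT={a:+, b:+; rest ⊤}
  B6: | IN={a:+, b:+; rest ⊤} | OUT={a:+, b:+; rest ⊤}

Merge at B5: IN[B5] = OUT[B4] = {a: +, b: ⊤, c: ⊤, d: ⊤, e: ⊤, f: ⊤}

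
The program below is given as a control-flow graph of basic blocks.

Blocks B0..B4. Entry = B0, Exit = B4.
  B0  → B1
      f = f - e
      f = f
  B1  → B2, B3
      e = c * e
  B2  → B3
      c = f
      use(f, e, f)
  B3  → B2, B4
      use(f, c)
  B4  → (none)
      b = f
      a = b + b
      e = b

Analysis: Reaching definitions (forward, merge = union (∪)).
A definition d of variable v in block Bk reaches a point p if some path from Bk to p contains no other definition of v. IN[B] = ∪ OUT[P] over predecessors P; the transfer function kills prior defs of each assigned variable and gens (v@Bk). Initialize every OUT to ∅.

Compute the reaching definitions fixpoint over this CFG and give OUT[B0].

Fixpoint table:
  B0: | IN={} | OUT={f@B0}
  B1: | IN={f@B0} | OUT={e@B1, f@B0}
  B2: | IN={c@B2, e@B1, f@B0} | OUT={c@B2, e@B1, f@B0}
  B3: | IN={c@B2, e@B1, f@B0} | OUT={c@B2, e@B1, f@B0}
  B4: | IN={c@B2, e@B1, f@B0} | OUT={a@B4, b@B4, c@B2, e@B4, f@B0}

B0 is the boundary node: IN[B0] = {}
Applying B0's transfer function to that IN value gives OUT[B0] (row B0 above).

Answer: {f@B0}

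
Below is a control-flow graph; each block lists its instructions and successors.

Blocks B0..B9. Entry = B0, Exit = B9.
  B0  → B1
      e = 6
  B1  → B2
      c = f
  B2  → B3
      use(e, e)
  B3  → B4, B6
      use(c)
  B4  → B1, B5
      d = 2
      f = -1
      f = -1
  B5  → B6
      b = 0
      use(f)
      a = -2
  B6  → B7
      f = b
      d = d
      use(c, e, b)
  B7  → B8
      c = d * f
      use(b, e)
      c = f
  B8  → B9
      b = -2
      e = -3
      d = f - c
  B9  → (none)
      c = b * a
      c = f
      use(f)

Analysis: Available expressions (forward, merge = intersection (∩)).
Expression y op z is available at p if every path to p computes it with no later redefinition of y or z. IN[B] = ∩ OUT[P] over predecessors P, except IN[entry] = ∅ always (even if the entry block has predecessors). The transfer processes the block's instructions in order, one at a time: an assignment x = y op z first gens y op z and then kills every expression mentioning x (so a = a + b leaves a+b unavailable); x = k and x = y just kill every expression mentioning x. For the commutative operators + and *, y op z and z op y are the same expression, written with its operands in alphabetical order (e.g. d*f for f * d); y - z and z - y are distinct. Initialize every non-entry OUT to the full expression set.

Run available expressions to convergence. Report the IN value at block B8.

Fixpoint table:
  B0:   IN={}   OUT={}
  B1:   IN={}   OUT={}
  B2:   IN={}   OUT={}
  B3:   IN={}   OUT={}
  B4:   IN={}   OUT={}
  B5:   IN={}   OUT={}
  B6:   IN={}   OUT={}
  B7:   IN={}   OUT={d*f}
  B8:   IN={d*f}   OUT={f-c}
  B9:   IN={f-c}   OUT={a*b}

Merge at B8: IN[B8] = OUT[B7] = {d*f}

Answer: {d*f}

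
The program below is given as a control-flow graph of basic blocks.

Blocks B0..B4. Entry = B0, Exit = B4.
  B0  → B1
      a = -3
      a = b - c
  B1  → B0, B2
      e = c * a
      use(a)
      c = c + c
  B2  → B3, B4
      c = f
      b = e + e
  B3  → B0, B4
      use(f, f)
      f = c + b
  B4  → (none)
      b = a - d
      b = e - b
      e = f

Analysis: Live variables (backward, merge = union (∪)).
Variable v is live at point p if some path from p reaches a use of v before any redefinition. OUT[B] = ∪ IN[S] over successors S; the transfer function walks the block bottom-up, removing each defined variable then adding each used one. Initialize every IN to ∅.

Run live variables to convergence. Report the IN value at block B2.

Answer: {a, d, e, f}

Working:
Converged values:
  B0:   IN={b, c, d, f}   OUT={a, b, c, d, f}
  B1:   IN={a, b, c, d, f}   OUT={a, b, c, d, e, f}
  B2:   IN={a, d, e, f}   OUT={a, b, c, d, e, f}
  B3:   IN={a, b, c, d, e, f}   OUT={a, b, c, d, e, f}
  B4:   IN={a, d, e, f}   OUT={}

Merge at B2: OUT[B2] = IN[B3] ⊔ IN[B4] = {a, b, c, d, e, f}
Applying B2's transfer function to that OUT value gives IN[B2] (row B2 above).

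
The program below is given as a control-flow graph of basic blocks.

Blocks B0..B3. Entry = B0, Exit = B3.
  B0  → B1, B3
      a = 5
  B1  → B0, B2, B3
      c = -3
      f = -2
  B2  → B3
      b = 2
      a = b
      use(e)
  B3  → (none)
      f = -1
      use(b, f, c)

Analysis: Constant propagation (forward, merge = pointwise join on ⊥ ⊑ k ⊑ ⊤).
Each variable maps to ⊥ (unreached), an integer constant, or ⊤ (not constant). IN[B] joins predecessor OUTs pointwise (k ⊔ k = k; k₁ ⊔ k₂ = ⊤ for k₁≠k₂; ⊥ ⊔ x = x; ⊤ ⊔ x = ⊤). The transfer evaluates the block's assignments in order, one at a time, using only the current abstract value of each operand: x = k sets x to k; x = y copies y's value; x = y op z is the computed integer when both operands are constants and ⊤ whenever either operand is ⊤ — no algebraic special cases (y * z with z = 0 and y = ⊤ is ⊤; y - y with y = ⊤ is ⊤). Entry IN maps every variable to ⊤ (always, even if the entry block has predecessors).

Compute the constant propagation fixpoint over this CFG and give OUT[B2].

Per-block solution:
  B0: | IN=(all ⊤) | OUT={a:5; rest ⊤}
  B1: | IN={a:5; rest ⊤} | OUT={a:5, c:-3, f:-2; rest ⊤}
  B2: | IN={a:5, c:-3, f:-2; rest ⊤} | OUT={a:2, b:2, c:-3, f:-2; rest ⊤}
  B3: | IN=(all ⊤) | OUT={f:-1; rest ⊤}

Merge at B2: IN[B2] = OUT[B1] = {a: 5, b: ⊤, c: -3, d: ⊤, e: ⊤, f: -2}
Applying B2's transfer function to that IN value gives OUT[B2] (row B2 above).

Answer: {a: 2, b: 2, c: -3, d: ⊤, e: ⊤, f: -2}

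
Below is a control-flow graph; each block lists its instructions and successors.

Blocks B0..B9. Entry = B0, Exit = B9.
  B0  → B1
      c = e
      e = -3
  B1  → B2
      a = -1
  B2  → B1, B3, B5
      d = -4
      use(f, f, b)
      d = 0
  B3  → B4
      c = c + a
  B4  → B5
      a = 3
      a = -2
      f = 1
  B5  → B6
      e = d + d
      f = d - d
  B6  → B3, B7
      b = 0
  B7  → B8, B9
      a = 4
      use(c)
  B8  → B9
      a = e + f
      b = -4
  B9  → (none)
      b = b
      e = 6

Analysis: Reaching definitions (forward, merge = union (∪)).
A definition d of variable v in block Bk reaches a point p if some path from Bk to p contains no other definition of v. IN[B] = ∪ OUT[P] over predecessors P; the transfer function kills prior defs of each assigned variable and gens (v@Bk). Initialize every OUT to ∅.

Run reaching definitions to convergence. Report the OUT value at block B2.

Converged values:
  B0:  IN={}  OUT={c@B0, e@B0}
  B1:  IN={a@B1, c@B0, d@B2, e@B0}  OUT={a@B1, c@B0, d@B2, e@B0}
  B2:  IN={a@B1, c@B0, d@B2, e@B0}  OUT={a@B1, c@B0, d@B2, e@B0}
  B3:  IN={a@B1, a@B4, b@B6, c@B0, c@B3, d@B2, e@B0, e@B5, f@B5}  OUT={a@B1, a@B4, b@B6, c@B3, d@B2, e@B0, e@B5, f@B5}
  B4:  IN={a@B1, a@B4, b@B6, c@B3, d@B2, e@B0, e@B5, f@B5}  OUT={a@B4, b@B6, c@B3, d@B2, e@B0, e@B5, f@B4}
  B5:  IN={a@B1, a@B4, b@B6, c@B0, c@B3, d@B2, e@B0, e@B5, f@B4}  OUT={a@B1, a@B4, b@B6, c@B0, c@B3, d@B2, e@B5, f@B5}
  B6:  IN={a@B1, a@B4, b@B6, c@B0, c@B3, d@B2, e@B5, f@B5}  OUT={a@B1, a@B4, b@B6, c@B0, c@B3, d@B2, e@B5, f@B5}
  B7:  IN={a@B1, a@B4, b@B6, c@B0, c@B3, d@B2, e@B5, f@B5}  OUT={a@B7, b@B6, c@B0, c@B3, d@B2, e@B5, f@B5}
  B8:  IN={a@B7, b@B6, c@B0, c@B3, d@B2, e@B5, f@B5}  OUT={a@B8, b@B8, c@B0, c@B3, d@B2, e@B5, f@B5}
  B9:  IN={a@B7, a@B8, b@B6, b@B8, c@B0, c@B3, d@B2, e@B5, f@B5}  OUT={a@B7, a@B8, b@B9, c@B0, c@B3, d@B2, e@B9, f@B5}

Merge at B2: IN[B2] = OUT[B1] = {a@B1, c@B0, d@B2, e@B0}
Applying B2's transfer function to that IN value gives OUT[B2] (row B2 above).

Answer: {a@B1, c@B0, d@B2, e@B0}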